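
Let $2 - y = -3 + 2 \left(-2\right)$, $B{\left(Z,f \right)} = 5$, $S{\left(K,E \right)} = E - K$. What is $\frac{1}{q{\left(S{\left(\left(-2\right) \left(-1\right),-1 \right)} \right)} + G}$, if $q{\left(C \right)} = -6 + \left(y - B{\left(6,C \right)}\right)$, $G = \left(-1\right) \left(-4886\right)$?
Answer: $\frac{1}{4884} \approx 0.00020475$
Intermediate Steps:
$G = 4886$
$y = 9$ ($y = 2 - \left(-3 + 2 \left(-2\right)\right) = 2 - \left(-3 - 4\right) = 2 - -7 = 2 + 7 = 9$)
$q{\left(C \right)} = -2$ ($q{\left(C \right)} = -6 + \left(9 - 5\right) = -6 + 4 = -2$)
$\frac{1}{q{\left(S{\left(\left(-2\right) \left(-1\right),-1 \right)} \right)} + G} = \frac{1}{-2 + 4886} = \frac{1}{4884}$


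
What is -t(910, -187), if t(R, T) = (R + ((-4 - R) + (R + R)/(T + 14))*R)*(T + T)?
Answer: -54375781460/173 ≈ -3.1431e+8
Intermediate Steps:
t(R, T) = 2*T*(R + R*(-4 - R + 2*R/(14 + T))) (t(R, T) = (R + ((-4 - R) + (2*R)/(14 + T))*R)*(2*T) = (R + ((-4 - R) + 2*R/(14 + T))*R)*(2*T) = (R + (-4 - R + 2*R/(14 + T))*R)*(2*T) = (R + R*(-4 - R + 2*R/(14 + T)))*(2*T) = 2*T*(R + R*(-4 - R + 2*R/(14 + T))))
-t(910, -187) = -(-2)*910*(-187)*(42 + 3*(-187) + 12*910 + 910*(-187))/(14 - 187) = -(-2)*910*(-187)*(42 - 561 + 10920 - 170170)/(-173) = -(-2)*910*(-187)*(-1)*(-159769)/173 = -1*54375781460/173 = -54375781460/173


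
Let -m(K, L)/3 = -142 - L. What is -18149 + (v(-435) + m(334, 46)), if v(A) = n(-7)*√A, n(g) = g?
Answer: -17585 - 7*I*√435 ≈ -17585.0 - 146.0*I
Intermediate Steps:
m(K, L) = 426 + 3*L (m(K, L) = -3*(-142 - L) = 426 + 3*L)
v(A) = -7*√A
-18149 + (v(-435) + m(334, 46)) = -18149 + (-7*I*√435 + (426 + 3*46)) = -18149 + (-7*I*√435 + (426 + 138)) = -18149 + (-7*I*√435 + 564) = -18149 + (564 - 7*I*√435) = -17585 - 7*I*√435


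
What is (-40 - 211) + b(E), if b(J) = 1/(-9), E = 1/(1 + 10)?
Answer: -2260/9 ≈ -251.11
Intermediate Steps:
E = 1/11 ≈ 0.090909
b(J) = -1/9
(-40 - 211) + b(E) = (-40 - 211) - 1/9 = -251 - 1/9 = -2260/9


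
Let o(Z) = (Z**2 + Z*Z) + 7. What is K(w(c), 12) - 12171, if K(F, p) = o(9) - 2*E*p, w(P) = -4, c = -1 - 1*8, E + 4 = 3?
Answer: -11978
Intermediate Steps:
E = -1 (E = -4 + 3 = -1)
c = -9 (c = -1 - 8 = -9)
o(Z) = 7 + 2*Z**2 (o(Z) = (Z**2 + Z**2) + 7 = 2*Z**2 + 7 = 7 + 2*Z**2)
K(F, p) = 169 + 2*p (K(F, p) = (7 + 2*9**2) - 2*(-1)*p = (7 + 2*81) - (-2)*p = (7 + 162) + 2*p = 169 + 2*p)
K(w(c), 12) - 12171 = (169 + 2*12) - 12171 = (169 + 24) - 12171 = 193 - 12171 = -11978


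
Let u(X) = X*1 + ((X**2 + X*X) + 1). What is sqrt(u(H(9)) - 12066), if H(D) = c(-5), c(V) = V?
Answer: 2*I*sqrt(3005) ≈ 109.64*I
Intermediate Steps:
H(D) = -5
u(X) = 1 + X + 2*X**2 (u(X) = X + ((X**2 + X**2) + 1) = X + (2*X**2 + 1) = X + (1 + 2*X**2) = 1 + X + 2*X**2)
sqrt(u(H(9)) - 12066) = sqrt((1 - 5 + 2*(-5)**2) - 12066) = sqrt((1 - 5 + 2*25) - 12066) = sqrt((1 - 5 + 50) - 12066) = sqrt(46 - 12066) = sqrt(-12020) = 2*I*sqrt(3005)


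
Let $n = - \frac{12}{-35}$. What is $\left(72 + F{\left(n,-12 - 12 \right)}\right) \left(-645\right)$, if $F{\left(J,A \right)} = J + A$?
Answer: $- \frac{218268}{7} \approx -31181.0$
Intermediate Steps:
$n = \frac{12}{35}$ ($n = \left(-12\right) \left(- \frac{1}{35}\right) = \frac{12}{35} \approx 0.34286$)
$F{\left(J,A \right)} = A + J$
$\left(72 + F{\left(n,-12 - 12 \right)}\right) \left(-645\right) = \left(72 + \left(\left(-12 - 12\right) + \frac{12}{35}\right)\right) \left(-645\right) = \left(72 + \left(-24 + \frac{12}{35}\right)\right) \left(-645\right) = \left(72 - \frac{828}{35}\right) \left(-645\right) = \frac{1692}{35} \left(-645\right) = - \frac{218268}{7}$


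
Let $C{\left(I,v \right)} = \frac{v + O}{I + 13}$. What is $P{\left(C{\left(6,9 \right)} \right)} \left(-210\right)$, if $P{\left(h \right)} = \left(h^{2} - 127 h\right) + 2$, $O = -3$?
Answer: $\frac{2881200}{361} \approx 7981.2$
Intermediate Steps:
$C{\left(I,v \right)} = \frac{-3 + v}{13 + I}$ ($C{\left(I,v \right)} = \frac{v - 3}{I + 13} = \frac{-3 + v}{13 + I}$)
$P{\left(h \right)} = 2 + h^{2} - 127 h$
$P{\left(C{\left(6,9 \right)} \right)} \left(-210\right) = \left(2 + \left(\frac{-3 + 9}{13 + 6}\right)^{2} - 127 \frac{-3 + 9}{13 + 6}\right) \left(-210\right) = \left(2 + \left(\frac{1}{19} \cdot 6\right)^{2} - 127 \cdot \frac{1}{19} \cdot 6\right) \left(-210\right) = \left(2 + \left(\frac{6}{19}\right)^{2} - \frac{762}{19}\right) \left(-210\right) = \left(2 + \frac{36}{361} - \frac{762}{19}\right) \left(-210\right) = \left(- \frac{13720}{361}\right) \left(-210\right) = \frac{2881200}{361}$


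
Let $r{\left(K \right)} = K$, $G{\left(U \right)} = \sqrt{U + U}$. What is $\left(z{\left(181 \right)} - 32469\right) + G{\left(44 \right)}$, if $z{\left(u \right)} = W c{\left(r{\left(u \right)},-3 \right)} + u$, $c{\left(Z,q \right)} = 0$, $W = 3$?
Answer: $-32288 + 2 \sqrt{22} \approx -32279.0$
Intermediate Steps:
$G{\left(U \right)} = \sqrt{2} \sqrt{U}$ ($G{\left(U \right)} = \sqrt{2 U} = \sqrt{2} \sqrt{U}$)
$z{\left(u \right)} = u$ ($z{\left(u \right)} = 3 \cdot 0 + u = 0 + u = u$)
$\left(z{\left(181 \right)} - 32469\right) + G{\left(44 \right)} = \left(181 - 32469\right) + \sqrt{2} \sqrt{44} = -32288 + \sqrt{2} \cdot 2 \sqrt{11} = -32288 + 2 \sqrt{22}$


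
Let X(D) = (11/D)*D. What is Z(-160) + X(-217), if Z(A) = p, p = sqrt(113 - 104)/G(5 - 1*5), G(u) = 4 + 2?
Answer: 23/2 ≈ 11.500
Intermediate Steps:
X(D) = 11
G(u) = 6
p = 1/2 (p = sqrt(113 - 104)/6 = sqrt(9)*(1/6) = 3*(1/6) = 1/2 ≈ 0.50000)
Z(A) = 1/2
Z(-160) + X(-217) = 1/2 + 11 = 23/2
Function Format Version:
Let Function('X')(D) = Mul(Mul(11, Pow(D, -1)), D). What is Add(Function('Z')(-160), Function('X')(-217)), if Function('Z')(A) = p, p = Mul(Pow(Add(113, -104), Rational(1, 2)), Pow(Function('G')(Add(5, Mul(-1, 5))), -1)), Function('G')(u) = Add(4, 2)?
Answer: Rational(23, 2) ≈ 11.500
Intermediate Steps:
Function('X')(D) = 11
Function('G')(u) = 6
p = Rational(1, 2) (p = Mul(Pow(Add(113, -104), Rational(1, 2)), Pow(6, -1)) = Mul(Pow(9, Rational(1, 2)), Rational(1, 6)) = Mul(3, Rational(1, 6)) = Rational(1, 2) ≈ 0.50000)
Function('Z')(A) = Rational(1, 2)
Add(Function('Z')(-160), Function('X')(-217)) = Add(Rational(1, 2), 11) = Rational(23, 2)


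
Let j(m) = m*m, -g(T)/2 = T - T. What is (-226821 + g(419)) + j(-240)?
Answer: -169221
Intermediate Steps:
g(T) = 0 (g(T) = -2*(T - T) = -2*0 = 0)
j(m) = m²
(-226821 + g(419)) + j(-240) = (-226821 + 0) + (-240)² = -226821 + 57600 = -169221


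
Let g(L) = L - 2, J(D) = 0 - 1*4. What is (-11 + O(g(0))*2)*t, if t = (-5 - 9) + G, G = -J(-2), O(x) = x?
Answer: 150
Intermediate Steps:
J(D) = -4 (J(D) = 0 - 4 = -4)
g(L) = -2 + L
G = 4 (G = -1*(-4) = 4)
t = -10 (t = (-5 - 9) + 4 = -14 + 4 = -10)
(-11 + O(g(0))*2)*t = (-11 + (-2 + 0)*2)*(-10) = (-11 - 2*2)*(-10) = (-11 - 4)*(-10) = -15*(-10) = 150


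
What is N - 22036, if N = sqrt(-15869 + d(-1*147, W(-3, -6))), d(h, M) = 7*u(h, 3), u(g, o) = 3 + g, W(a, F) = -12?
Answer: -22036 + I*sqrt(16877) ≈ -22036.0 + 129.91*I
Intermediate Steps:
d(h, M) = 21 + 7*h (d(h, M) = 7*(3 + h) = 21 + 7*h)
N = I*sqrt(16877) (N = sqrt(-15869 + (21 + 7*(-1*147))) = sqrt(-15869 + (21 + 7*(-147))) = sqrt(-15869 + (21 - 1029)) = sqrt(-15869 - 1008) = sqrt(-16877) = I*sqrt(16877) ≈ 129.91*I)
N - 22036 = I*sqrt(16877) - 22036 = -22036 + I*sqrt(16877)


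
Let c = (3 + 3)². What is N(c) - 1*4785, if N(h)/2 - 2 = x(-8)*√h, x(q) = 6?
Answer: -4709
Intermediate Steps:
c = 36 (c = 6² = 36)
N(h) = 4 + 12*√h (N(h) = 4 + 2*(6*√h) = 4 + 12*√h)
N(c) - 1*4785 = (4 + 12*√36) - 1*4785 = (4 + 12*6) - 4785 = (4 + 72) - 4785 = 76 - 4785 = -4709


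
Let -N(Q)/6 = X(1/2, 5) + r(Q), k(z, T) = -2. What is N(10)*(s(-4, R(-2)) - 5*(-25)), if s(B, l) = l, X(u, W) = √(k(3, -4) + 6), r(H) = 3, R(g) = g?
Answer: -3690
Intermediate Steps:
X(u, W) = 2 (X(u, W) = √(-2 + 6) = √4 = 2)
N(Q) = -30 (N(Q) = -6*(2 + 3) = -6*5 = -30)
N(10)*(s(-4, R(-2)) - 5*(-25)) = -30*(-2 - 5*(-25)) = -30*(-2 + 125) = -30*123 = -3690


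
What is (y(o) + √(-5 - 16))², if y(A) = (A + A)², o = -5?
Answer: (100 + I*√21)² ≈ 9979.0 + 916.52*I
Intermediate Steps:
y(A) = 4*A² (y(A) = (2*A)² = 4*A²)
(y(o) + √(-5 - 16))² = (4*(-5)² + √(-5 - 16))² = (4*25 + √(-21))² = (100 + I*√21)²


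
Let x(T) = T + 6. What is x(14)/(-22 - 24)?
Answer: -10/23 ≈ -0.43478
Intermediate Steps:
x(T) = 6 + T
x(14)/(-22 - 24) = (6 + 14)/(-22 - 24) = 20/(-46) = 20*(-1/46) = -10/23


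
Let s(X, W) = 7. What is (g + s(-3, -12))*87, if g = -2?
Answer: 435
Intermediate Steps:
(g + s(-3, -12))*87 = (-2 + 7)*87 = 5*87 = 435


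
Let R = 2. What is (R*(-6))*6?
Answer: -72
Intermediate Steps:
(R*(-6))*6 = (2*(-6))*6 = -12*6 = -72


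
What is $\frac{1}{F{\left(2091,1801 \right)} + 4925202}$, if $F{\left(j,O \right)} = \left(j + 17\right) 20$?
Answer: $\frac{1}{4967362} \approx 2.0131 \cdot 10^{-7}$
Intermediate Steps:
$F{\left(j,O \right)} = 340 + 20 j$ ($F{\left(j,O \right)} = \left(17 + j\right) 20 = 340 + 20 j$)
$\frac{1}{F{\left(2091,1801 \right)} + 4925202} = \frac{1}{\left(340 + 20 \cdot 2091\right) + 4925202} = \frac{1}{\left(340 + 41820\right) + 4925202} = \frac{1}{42160 + 4925202} = \frac{1}{4967362}$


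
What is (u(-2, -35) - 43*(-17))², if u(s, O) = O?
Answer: 484416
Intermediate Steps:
(u(-2, -35) - 43*(-17))² = (-35 - 43*(-17))² = (-35 + 731)² = 696² = 484416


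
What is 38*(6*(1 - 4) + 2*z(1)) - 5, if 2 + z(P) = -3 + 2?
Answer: -917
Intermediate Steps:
z(P) = -3 (z(P) = -2 + (-3 + 2) = -2 - 1 = -3)
38*(6*(1 - 4) + 2*z(1)) - 5 = 38*(6*(1 - 4) + 2*(-3)) - 5 = 38*(6*(-3) - 6) - 5 = 38*(-18 - 6) - 5 = 38*(-24) - 5 = -912 - 5 = -917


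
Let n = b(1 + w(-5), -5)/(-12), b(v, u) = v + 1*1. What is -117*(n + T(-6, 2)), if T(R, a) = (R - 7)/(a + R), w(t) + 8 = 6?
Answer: -1521/4 ≈ -380.25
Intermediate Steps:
w(t) = -2 (w(t) = -8 + 6 = -2)
T(R, a) = (-7 + R)/(R + a)
b(v, u) = 1 + v (b(v, u) = v + 1 = 1 + v)
n = 0 (n = (1 + (1 - 2))/(-12) = (1 - 1)*(-1/12) = 0*(-1/12) = 0)
-117*(n + T(-6, 2)) = -117*(0 + (-7 - 6)/(-6 + 2)) = -117*(0 - 13/(-4)) = -117*(0 - 1/4*(-13)) = -117*(0 + 13/4) = -117*13/4 = -1521/4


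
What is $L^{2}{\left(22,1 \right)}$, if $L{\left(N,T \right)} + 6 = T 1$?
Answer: $25$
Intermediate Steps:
$L{\left(N,T \right)} = -6 + T$ ($L{\left(N,T \right)} = -6 + T 1 = -6 + T$)
$L^{2}{\left(22,1 \right)} = \left(-6 + 1\right)^{2} = \left(-5\right)^{2} = 25$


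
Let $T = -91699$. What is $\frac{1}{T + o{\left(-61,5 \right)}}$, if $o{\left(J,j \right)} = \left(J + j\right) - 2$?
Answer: $- \frac{1}{91757} \approx -1.0898 \cdot 10^{-5}$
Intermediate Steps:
$o{\left(J,j \right)} = -2 + J + j$
$\frac{1}{T + o{\left(-61,5 \right)}} = \frac{1}{-91699 - 58} = \frac{1}{-91757} = - \frac{1}{91757}$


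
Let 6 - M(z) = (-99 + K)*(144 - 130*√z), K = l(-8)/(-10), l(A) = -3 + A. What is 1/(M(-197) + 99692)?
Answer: 2844890/1121470369809 + 318175*I*√197/1121470369809 ≈ 2.5368e-6 + 3.9821e-6*I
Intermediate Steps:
K = 11/10 (K = (-3 - 8)/(-10) = -11*(-⅒) = 11/10 ≈ 1.1000)
M(z) = 70518/5 - 12727*√z (M(z) = 6 - (-99 + 11/10)*(144 - 130*√z) = 6 - (-979)*(144 - 130*√z)/10 = 6 - (-70488/5 + 12727*√z) = 6 + (70488/5 - 12727*√z) = 70518/5 - 12727*√z)
1/(M(-197) + 99692) = 1/((70518/5 - 12727*I*√197) + 99692) = 1/(568978/5 - 12727*I*√197)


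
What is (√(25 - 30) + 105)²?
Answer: (105 + I*√5)² ≈ 11020.0 + 469.57*I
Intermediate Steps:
(√(25 - 30) + 105)² = (√(-5) + 105)² = (I*√5 + 105)² = (105 + I*√5)²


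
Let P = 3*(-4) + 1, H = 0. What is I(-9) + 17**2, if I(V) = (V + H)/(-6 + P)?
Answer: 4922/17 ≈ 289.53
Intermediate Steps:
P = -11 (P = -12 + 1 = -11)
I(V) = -V/17 (I(V) = (V + 0)/(-6 - 11) = V/(-17) = V*(-1/17) = -V/17)
I(-9) + 17**2 = -1/17*(-9) + 17**2 = 9/17 + 289 = 4922/17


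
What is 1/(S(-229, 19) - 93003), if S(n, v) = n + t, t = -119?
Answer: -1/93351 ≈ -1.0712e-5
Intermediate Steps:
S(n, v) = -119 + n (S(n, v) = n - 119 = -119 + n)
1/(S(-229, 19) - 93003) = 1/((-119 - 229) - 93003) = 1/(-348 - 93003) = 1/(-93351) = -1/93351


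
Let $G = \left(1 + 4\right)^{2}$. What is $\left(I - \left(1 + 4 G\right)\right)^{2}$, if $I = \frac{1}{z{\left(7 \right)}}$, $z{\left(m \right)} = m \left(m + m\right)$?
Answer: $\frac{97950609}{9604} \approx 10199.0$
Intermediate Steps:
$G = 25$ ($G = 5^{2} = 25$)
$z{\left(m \right)} = 2 m^{2}$ ($z{\left(m \right)} = m 2 m = 2 m^{2}$)
$I = \frac{1}{98}$ ($I = \frac{1}{2 \cdot 7^{2}} = \frac{1}{2 \cdot 49} = \frac{1}{98} \approx 0.010204$)
$\left(I - \left(1 + 4 G\right)\right)^{2} = \left(\frac{1}{98} - 101\right)^{2} = \left(- \frac{9897}{98}\right)^{2} = \frac{97950609}{9604}$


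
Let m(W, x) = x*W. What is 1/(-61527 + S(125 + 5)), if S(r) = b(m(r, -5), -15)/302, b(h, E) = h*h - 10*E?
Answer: -151/9079252 ≈ -1.6631e-5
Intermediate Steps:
m(W, x) = W*x
b(h, E) = h**2 - 10*E
S(r) = 75/151 + 25*r**2/302 (S(r) = ((r*(-5))**2 - 10*(-15))/302 = ((-5*r)**2 + 150)*(1/302) = (25*r**2 + 150)*(1/302) = (150 + 25*r**2)*(1/302) = 75/151 + 25*r**2/302)
1/(-61527 + S(125 + 5)) = 1/(-61527 + (75/151 + 25*(125 + 5)**2/302)) = 1/(-61527 + (75/151 + (25/302)*130**2)) = 1/(-61527 + (75/151 + (25/302)*16900)) = 1/(-61527 + (75/151 + 211250/151)) = 1/(-61527 + 211325/151) = 1/(-9079252/151) = -151/9079252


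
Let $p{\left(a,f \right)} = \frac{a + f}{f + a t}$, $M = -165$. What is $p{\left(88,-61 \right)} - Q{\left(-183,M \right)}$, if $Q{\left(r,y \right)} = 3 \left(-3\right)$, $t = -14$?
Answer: $\frac{3870}{431} \approx 8.9791$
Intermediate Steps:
$Q{\left(r,y \right)} = -9$
$p{\left(a,f \right)} = \frac{a + f}{f - 14 a}$ ($p{\left(a,f \right)} = \frac{a + f}{f + a \left(-14\right)} = \frac{a + f}{f - 14 a}$)
$p{\left(88,-61 \right)} - Q{\left(-183,M \right)} = \frac{88 - 61}{-61 - 1232} - -9 = \frac{1}{-61 - 1232} \cdot 27 + 9 = \frac{1}{-1293} \cdot 27 + 9 = \left(- \frac{1}{1293}\right) 27 + 9 = - \frac{9}{431} + 9 = \frac{3870}{431}$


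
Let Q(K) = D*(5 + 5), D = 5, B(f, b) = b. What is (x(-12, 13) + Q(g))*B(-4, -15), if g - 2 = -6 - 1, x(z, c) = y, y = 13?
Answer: -945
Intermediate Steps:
x(z, c) = 13
g = -5 (g = 2 + (-6 - 1) = 2 - 7 = -5)
Q(K) = 50 (Q(K) = 5*(5 + 5) = 5*10 = 50)
(x(-12, 13) + Q(g))*B(-4, -15) = (13 + 50)*(-15) = 63*(-15) = -945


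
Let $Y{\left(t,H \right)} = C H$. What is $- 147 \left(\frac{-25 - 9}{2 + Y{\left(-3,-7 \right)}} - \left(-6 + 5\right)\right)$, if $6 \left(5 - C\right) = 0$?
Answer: $- \frac{3283}{11} \approx -298.45$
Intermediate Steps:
$C = 5$ ($C = 5 - 0 = 5 + 0 = 5$)
$Y{\left(t,H \right)} = 5 H$
$- 147 \left(\frac{-25 - 9}{2 + Y{\left(-3,-7 \right)}} - \left(-6 + 5\right)\right) = - 147 \left(\frac{-25 - 9}{2 + 5 \left(-7\right)} - \left(-6 + 5\right)\right) = - 147 \left(- \frac{34}{2 - 35} - -1\right) = - 147 \left(- \frac{34}{-33} + 1\right) = - 147 \left(\left(-34\right) \left(- \frac{1}{33}\right) + 1\right) = - 147 \left(\frac{34}{33} + 1\right) = \left(-147\right) \frac{67}{33} = - \frac{3283}{11}$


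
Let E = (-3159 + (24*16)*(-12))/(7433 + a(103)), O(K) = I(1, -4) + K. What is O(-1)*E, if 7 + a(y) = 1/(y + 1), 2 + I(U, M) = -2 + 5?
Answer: 0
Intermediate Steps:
I(U, M) = 1 (I(U, M) = -2 + (-2 + 5) = -2 + 3 = 1)
O(K) = 1 + K
a(y) = -7 + 1/(1 + y) (a(y) = -7 + 1/(y + 1) = -7 + 1/(1 + y))
E = -269256/257435 (E = (-3159 + (24*16)*(-12))/(7433 + (-6 - 7*103)/(1 + 103)) = (-3159 + 384*(-12))/(7433 + (-6 - 721)/104) = (-3159 - 4608)/(7433 + (1/104)*(-727)) = -7767/(7433 - 727/104) = -7767/772305/104 = -7767*104/772305 = -269256/257435 ≈ -1.0459)
O(-1)*E = (1 - 1)*(-269256/257435) = 0*(-269256/257435) = 0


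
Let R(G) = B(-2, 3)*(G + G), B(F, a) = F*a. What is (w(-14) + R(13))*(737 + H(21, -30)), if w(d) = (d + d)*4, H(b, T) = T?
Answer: -189476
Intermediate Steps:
w(d) = 8*d (w(d) = (2*d)*4 = 8*d)
R(G) = -12*G (R(G) = (-2*3)*(G + G) = -12*G)
(w(-14) + R(13))*(737 + H(21, -30)) = (8*(-14) - 12*13)*(737 - 30) = (-112 - 156)*707 = -268*707 = -189476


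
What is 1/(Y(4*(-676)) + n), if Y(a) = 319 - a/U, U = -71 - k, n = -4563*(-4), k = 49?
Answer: 15/278227 ≈ 5.3913e-5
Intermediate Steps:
n = 18252
U = -120 (U = -71 - 1*49 = -71 - 49 = -120)
Y(a) = 319 + a/120 (Y(a) = 319 - a/(-120) = 319 - a*(-1)/120 = 319 - (-1)*a/120 = 319 + a/120)
1/(Y(4*(-676)) + n) = 1/((319 + (4*(-676))/120) + 18252) = 1/((319 + (1/120)*(-2704)) + 18252) = 1/((319 - 338/15) + 18252) = 1/(4447/15 + 18252) = 1/(278227/15) = 15/278227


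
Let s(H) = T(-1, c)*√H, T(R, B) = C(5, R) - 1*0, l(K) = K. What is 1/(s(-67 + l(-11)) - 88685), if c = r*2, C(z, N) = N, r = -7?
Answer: I/(√78 - 88685*I) ≈ -1.1276e-5 + 1.1229e-9*I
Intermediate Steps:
c = -14 (c = -7*2 = -14)
T(R, B) = R (T(R, B) = R - 1*0 = R + 0 = R)
s(H) = -√H
1/(s(-67 + l(-11)) - 88685) = 1/(-√(-67 - 11) - 88685) = 1/(-√(-78) - 88685) = 1/(-I*√78 - 88685) = 1/(-88685 - I*√78)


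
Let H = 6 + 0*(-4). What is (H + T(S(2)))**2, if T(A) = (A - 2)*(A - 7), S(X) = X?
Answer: 36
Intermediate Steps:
T(A) = (-7 + A)*(-2 + A) (T(A) = (-2 + A)*(-7 + A) = (-7 + A)*(-2 + A))
H = 6 (H = 6 + 0 = 6)
(H + T(S(2)))**2 = (6 + (14 + 2**2 - 9*2))**2 = (6 + (14 + 4 - 18))**2 = (6 + 0)**2 = 6**2 = 36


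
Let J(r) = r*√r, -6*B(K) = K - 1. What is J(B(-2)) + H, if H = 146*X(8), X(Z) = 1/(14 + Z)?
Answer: 73/11 + √2/4 ≈ 6.9899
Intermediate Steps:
B(K) = ⅙ - K/6 (B(K) = -(K - 1)/6 = -(-1 + K)/6 = ⅙ - K/6)
J(r) = r^(3/2)
H = 73/11 (H = 146/(14 + 8) = 146/22 = 146*(1/22) = 73/11 ≈ 6.6364)
J(B(-2)) + H = (⅙ - ⅙*(-2))^(3/2) + 73/11 = (⅙ + ⅓)^(3/2) + 73/11 = (½)^(3/2) + 73/11 = √2/4 + 73/11 = 73/11 + √2/4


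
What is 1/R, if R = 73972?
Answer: 1/73972 ≈ 1.3519e-5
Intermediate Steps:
1/R = 1/73972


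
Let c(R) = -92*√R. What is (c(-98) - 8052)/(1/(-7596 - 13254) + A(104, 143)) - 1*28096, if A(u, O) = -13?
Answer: -677051336/24641 + 13427400*I*√2/271051 ≈ -27477.0 + 70.058*I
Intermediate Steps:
(c(-98) - 8052)/(1/(-7596 - 13254) + A(104, 143)) - 1*28096 = (-644*I*√2 - 8052)/(1/(-7596 - 13254) - 13) - 1*28096 = (-644*I*√2 - 8052)/(1/(-20850) - 13) - 28096 = (-644*I*√2 - 8052)/(-1/20850 - 13) - 28096 = (-8052 - 644*I*√2)/(-271051/20850) - 28096 = (-8052 - 644*I*√2)*(-20850/271051) - 28096 = (15262200/24641 + 13427400*I*√2/271051) - 28096 = -677051336/24641 + 13427400*I*√2/271051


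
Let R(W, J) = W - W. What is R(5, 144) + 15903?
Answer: 15903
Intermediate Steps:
R(W, J) = 0
R(5, 144) + 15903 = 0 + 15903 = 15903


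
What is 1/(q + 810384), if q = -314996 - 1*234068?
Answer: 1/261320 ≈ 3.8267e-6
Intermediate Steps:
q = -549064 (q = -314996 - 234068 = -549064)
1/(q + 810384) = 1/(-549064 + 810384) = 1/261320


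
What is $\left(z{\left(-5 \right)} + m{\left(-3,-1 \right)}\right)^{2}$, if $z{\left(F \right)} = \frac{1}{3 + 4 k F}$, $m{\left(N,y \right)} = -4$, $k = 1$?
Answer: $\frac{4761}{289} \approx 16.474$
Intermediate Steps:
$z{\left(F \right)} = \frac{1}{3 + 4 F}$ ($z{\left(F \right)} = \frac{1}{3 + 4 \cdot 1 F} = \frac{1}{3 + 4 F}$)
$\left(z{\left(-5 \right)} + m{\left(-3,-1 \right)}\right)^{2} = \left(\frac{1}{3 + 4 \left(-5\right)} - 4\right)^{2} = \left(\frac{1}{3 - 20} - 4\right)^{2} = \left(\frac{1}{-17} - 4\right)^{2} = \left(- \frac{1}{17} - 4\right)^{2} = \left(- \frac{69}{17}\right)^{2} = \frac{4761}{289}$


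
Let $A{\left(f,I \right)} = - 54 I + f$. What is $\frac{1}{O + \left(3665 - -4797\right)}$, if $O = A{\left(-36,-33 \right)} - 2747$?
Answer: $\frac{1}{7461} \approx 0.00013403$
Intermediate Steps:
$A{\left(f,I \right)} = f - 54 I$
$O = -1001$ ($O = \left(-36 - -1782\right) - 2747 = \left(-36 + 1782\right) - 2747 = 1746 - 2747 = -1001$)
$\frac{1}{O + \left(3665 - -4797\right)} = \frac{1}{-1001 + \left(3665 - -4797\right)} = \frac{1}{-1001 + \left(3665 + 4797\right)} = \frac{1}{-1001 + 8462} = \frac{1}{7461}$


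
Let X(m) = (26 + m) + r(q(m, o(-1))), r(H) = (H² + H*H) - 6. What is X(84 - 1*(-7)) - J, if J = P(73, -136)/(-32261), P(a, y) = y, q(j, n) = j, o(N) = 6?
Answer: 537887517/32261 ≈ 16673.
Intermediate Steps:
r(H) = -6 + 2*H² (r(H) = (H² + H²) - 6 = 2*H² - 6 = -6 + 2*H²)
X(m) = 20 + m + 2*m² (X(m) = (26 + m) + (-6 + 2*m²) = 20 + m + 2*m²)
J = 136/32261 (J = -136/(-32261) = -136*(-1/32261) = 136/32261 ≈ 0.0042156)
X(84 - 1*(-7)) - J = (20 + (84 - 1*(-7)) + 2*(84 - 1*(-7))²) - 1*136/32261 = (20 + (84 + 7) + 2*(84 + 7)²) - 136/32261 = (20 + 91 + 2*91²) - 136/32261 = (20 + 91 + 2*8281) - 136/32261 = (20 + 91 + 16562) - 136/32261 = 16673 - 136/32261 = 537887517/32261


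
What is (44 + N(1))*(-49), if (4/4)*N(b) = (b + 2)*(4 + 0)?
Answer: -2744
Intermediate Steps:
N(b) = 8 + 4*b (N(b) = (b + 2)*(4 + 0) = (2 + b)*4 = 8 + 4*b)
(44 + N(1))*(-49) = (44 + (8 + 4*1))*(-49) = (44 + (8 + 4))*(-49) = (44 + 12)*(-49) = 56*(-49) = -2744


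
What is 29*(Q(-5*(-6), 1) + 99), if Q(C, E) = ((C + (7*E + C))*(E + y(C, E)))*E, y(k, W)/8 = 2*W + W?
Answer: 51446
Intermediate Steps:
y(k, W) = 24*W (y(k, W) = 8*(2*W + W) = 8*(3*W) = 24*W)
Q(C, E) = 25*E²*(2*C + 7*E) (Q(C, E) = ((C + (7*E + C))*(E + 24*E))*E = ((C + (C + 7*E))*(25*E))*E = ((2*C + 7*E)*(25*E))*E = (25*E*(2*C + 7*E))*E = 25*E²*(2*C + 7*E))
29*(Q(-5*(-6), 1) + 99) = 29*(1²*(50*(-5*(-6)) + 175*1) + 99) = 29*(1*(50*30 + 175) + 99) = 29*(1*(1500 + 175) + 99) = 29*(1*1675 + 99) = 29*(1675 + 99) = 29*1774 = 51446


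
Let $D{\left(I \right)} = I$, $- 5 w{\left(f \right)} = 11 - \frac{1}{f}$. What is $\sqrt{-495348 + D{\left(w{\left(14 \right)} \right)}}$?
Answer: $\frac{i \sqrt{2427215910}}{70} \approx 703.81 i$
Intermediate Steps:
$w{\left(f \right)} = - \frac{11}{5} + \frac{1}{5 f}$ ($w{\left(f \right)} = - \frac{11 - \frac{1}{f}}{5} = - \frac{11}{5} + \frac{1}{5 f}$)
$\sqrt{-495348 + D{\left(w{\left(14 \right)} \right)}} = \sqrt{-495348 + \frac{1 - 154}{5 \cdot 14}} = \sqrt{-495348 + \frac{1}{5} \cdot \frac{1}{14} \left(1 - 154\right)} = \sqrt{-495348 + \frac{1}{5} \cdot \frac{1}{14} \left(-153\right)} = \sqrt{-495348 - \frac{153}{70}} = \sqrt{- \frac{34674513}{70}} = \frac{i \sqrt{2427215910}}{70}$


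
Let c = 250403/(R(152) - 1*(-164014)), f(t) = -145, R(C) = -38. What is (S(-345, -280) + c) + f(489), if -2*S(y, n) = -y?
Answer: -51811977/163976 ≈ -315.97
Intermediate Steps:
S(y, n) = y/2 (S(y, n) = -(-1)*y/2 = y/2)
c = 250403/163976 (c = 250403/(-38 - 1*(-164014)) = 250403/(-38 + 164014) = 250403/163976 ≈ 1.5271)
(S(-345, -280) + c) + f(489) = ((½)*(-345) + 250403/163976) - 145 = (-345/2 + 250403/163976) - 145 = -28035457/163976 - 145 = -51811977/163976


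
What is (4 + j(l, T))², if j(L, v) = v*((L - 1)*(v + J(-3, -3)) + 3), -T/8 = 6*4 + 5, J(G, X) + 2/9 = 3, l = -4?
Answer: 5756678878864/81 ≈ 7.1070e+10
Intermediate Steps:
J(G, X) = 25/9 (J(G, X) = -2/9 + 3 = 25/9)
T = -232 (T = -8*(6*4 + 5) = -8*(24 + 5) = -8*29 = -232)
j(L, v) = v*(3 + (-1 + L)*(25/9 + v)) (j(L, v) = v*((L - 1)*(v + 25/9) + 3) = v*((-1 + L)*(25/9 + v) + 3) = v*(3 + (-1 + L)*(25/9 + v)))
(4 + j(l, T))² = (4 + (⅑)*(-232)*(2 - 9*(-232) + 25*(-4) + 9*(-4)*(-232)))² = (4 + (⅑)*(-232)*(2 + 2088 - 100 + 8352))² = (4 + (⅑)*(-232)*10342)² = (4 - 2399344/9)² = (-2399308/9)² = 5756678878864/81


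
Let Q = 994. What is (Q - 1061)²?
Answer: 4489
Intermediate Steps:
(Q - 1061)² = (994 - 1061)² = (-67)² = 4489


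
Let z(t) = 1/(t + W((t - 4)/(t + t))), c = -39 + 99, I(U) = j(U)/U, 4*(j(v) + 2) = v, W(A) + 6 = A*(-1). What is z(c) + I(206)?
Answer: 85677/330836 ≈ 0.25897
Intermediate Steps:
W(A) = -6 - A (W(A) = -6 + A*(-1) = -6 - A)
j(v) = -2 + v/4
I(U) = (-2 + U/4)/U
c = 60
z(t) = 1/(-6 + t - (-4 + t)/(2*t)) (z(t) = 1/(t + (-6 - (t - 4)/(t + t))) = 1/(t + (-6 - (-4 + t)/(2*t))) = 1/(-6 + t - (-4 + t)/(2*t)))
z(c) + I(206) = 2*60/(4 - 13*60 + 2*60²) + (¼)*(-8 + 206)/206 = 2*60/(4 - 780 + 2*3600) + (¼)*(1/206)*198 = 2*60/(4 - 780 + 7200) + 99/412 = 2*60/6424 + 99/412 = 2*60*(1/6424) + 99/412 = 15/803 + 99/412 = 85677/330836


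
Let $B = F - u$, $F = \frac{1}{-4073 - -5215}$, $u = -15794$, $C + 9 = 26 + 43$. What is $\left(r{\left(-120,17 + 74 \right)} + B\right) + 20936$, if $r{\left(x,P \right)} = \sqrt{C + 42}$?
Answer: $\frac{41945661}{1142} + \sqrt{102} \approx 36740.0$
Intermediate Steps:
$C = 60$ ($C = -9 + \left(26 + 43\right) = -9 + 69 = 60$)
$F = \frac{1}{1142}$ ($F = \frac{1}{-4073 + 5215} = \frac{1}{1142} \approx 0.00087566$)
$r{\left(x,P \right)} = \sqrt{102}$ ($r{\left(x,P \right)} = \sqrt{60 + 42} = \sqrt{102}$)
$B = \frac{18036749}{1142}$ ($B = \frac{1}{1142} - -15794 = \frac{1}{1142} + 15794 = \frac{18036749}{1142} \approx 15794.0$)
$\left(r{\left(-120,17 + 74 \right)} + B\right) + 20936 = \left(\sqrt{102} + \frac{18036749}{1142}\right) + 20936 = \left(\frac{18036749}{1142} + \sqrt{102}\right) + 20936 = \frac{41945661}{1142} + \sqrt{102}$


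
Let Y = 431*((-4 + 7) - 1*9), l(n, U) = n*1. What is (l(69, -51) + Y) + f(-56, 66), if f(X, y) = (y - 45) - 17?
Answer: -2513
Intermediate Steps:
f(X, y) = -62 + y (f(X, y) = (-45 + y) - 17 = -62 + y)
l(n, U) = n
Y = -2586 (Y = 431*(3 - 9) = 431*(-6) = -2586)
(l(69, -51) + Y) + f(-56, 66) = (69 - 2586) + (-62 + 66) = -2517 + 4 = -2513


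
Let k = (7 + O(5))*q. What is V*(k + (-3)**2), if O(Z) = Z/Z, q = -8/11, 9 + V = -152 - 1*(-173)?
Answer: 420/11 ≈ 38.182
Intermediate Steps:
V = 12 (V = -9 + (-152 - 1*(-173)) = -9 + (-152 + 173) = -9 + 21 = 12)
q = -8/11 (q = -8*1/11 = -8/11 ≈ -0.72727)
O(Z) = 1
k = -64/11 (k = (7 + 1)*(-8/11) = 8*(-8/11) = -64/11 ≈ -5.8182)
V*(k + (-3)**2) = 12*(-64/11 + (-3)**2) = 12*(-64/11 + 9) = 12*(35/11) = 420/11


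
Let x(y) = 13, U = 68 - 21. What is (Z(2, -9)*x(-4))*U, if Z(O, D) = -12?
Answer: -7332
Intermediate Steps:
U = 47
(Z(2, -9)*x(-4))*U = -12*13*47 = -156*47 = -7332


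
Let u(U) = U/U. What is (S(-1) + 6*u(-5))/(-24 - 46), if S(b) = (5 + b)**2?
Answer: -11/35 ≈ -0.31429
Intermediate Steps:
u(U) = 1
(S(-1) + 6*u(-5))/(-24 - 46) = ((5 - 1)**2 + 6*1)/(-24 - 46) = (4**2 + 6)/(-70) = -(16 + 6)/70 = -1/70*22 = -11/35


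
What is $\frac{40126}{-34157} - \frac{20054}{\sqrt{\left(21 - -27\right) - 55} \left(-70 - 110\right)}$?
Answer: $- \frac{40126}{34157} - \frac{10027 i \sqrt{7}}{630} \approx -1.1748 - 42.109 i$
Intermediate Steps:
$\frac{40126}{-34157} - \frac{20054}{\sqrt{\left(21 - -27\right) - 55} \left(-70 - 110\right)} = 40126 \left(- \frac{1}{34157}\right) - \frac{20054}{\sqrt{\left(21 + 27\right) - 55} \left(-180\right)} = - \frac{40126}{34157} - \frac{20054}{\sqrt{48 - 55} \left(-180\right)} = - \frac{40126}{34157} - \frac{20054}{\sqrt{-7} \left(-180\right)} = - \frac{40126}{34157} - \frac{20054}{i \sqrt{7} \left(-180\right)} = - \frac{40126}{34157} - \frac{20054}{\left(-180\right) i \sqrt{7}} = - \frac{40126}{34157} - 20054 \frac{i \sqrt{7}}{1260} = - \frac{40126}{34157} - \frac{10027 i \sqrt{7}}{630}$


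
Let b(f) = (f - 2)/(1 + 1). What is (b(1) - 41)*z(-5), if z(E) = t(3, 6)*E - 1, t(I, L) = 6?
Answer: 2573/2 ≈ 1286.5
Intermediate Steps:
b(f) = -1 + f/2 (b(f) = (-2 + f)/2 = (-2 + f)*(1/2) = -1 + f/2)
z(E) = -1 + 6*E (z(E) = 6*E - 1 = -1 + 6*E)
(b(1) - 41)*z(-5) = ((-1 + (1/2)*1) - 41)*(-1 + 6*(-5)) = ((-1 + 1/2) - 41)*(-1 - 30) = (-1/2 - 41)*(-31) = -83/2*(-31) = 2573/2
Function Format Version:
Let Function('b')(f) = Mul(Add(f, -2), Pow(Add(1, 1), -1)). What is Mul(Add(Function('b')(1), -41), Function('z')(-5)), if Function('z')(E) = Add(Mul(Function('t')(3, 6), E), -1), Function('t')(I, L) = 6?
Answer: Rational(2573, 2) ≈ 1286.5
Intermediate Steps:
Function('b')(f) = Add(-1, Mul(Rational(1, 2), f)) (Function('b')(f) = Mul(Add(-2, f), Pow(2, -1)) = Mul(Add(-2, f), Rational(1, 2)) = Add(-1, Mul(Rational(1, 2), f)))
Function('z')(E) = Add(-1, Mul(6, E)) (Function('z')(E) = Add(Mul(6, E), -1) = Add(-1, Mul(6, E)))
Mul(Add(Function('b')(1), -41), Function('z')(-5)) = Mul(Add(Add(-1, Mul(Rational(1, 2), 1)), -41), Add(-1, Mul(6, -5))) = Mul(Add(Add(-1, Rational(1, 2)), -41), Add(-1, -30)) = Mul(Add(Rational(-1, 2), -41), -31) = Mul(Rational(-83, 2), -31) = Rational(2573, 2)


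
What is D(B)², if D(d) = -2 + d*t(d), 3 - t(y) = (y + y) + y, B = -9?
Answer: 73984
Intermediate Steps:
t(y) = 3 - 3*y (t(y) = 3 - ((y + y) + y) = 3 - (2*y + y) = 3 - 3*y)
D(d) = -2 + d*(3 - 3*d)
D(B)² = (-2 - 3*(-9)*(-1 - 9))² = (-2 - 3*(-9)*(-10))² = (-2 - 270)² = (-272)² = 73984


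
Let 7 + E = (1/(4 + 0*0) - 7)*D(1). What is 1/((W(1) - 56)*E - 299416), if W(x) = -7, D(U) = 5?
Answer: -4/1187395 ≈ -3.3687e-6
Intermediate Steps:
E = -163/4 (E = -7 + (1/(4 + 0*0) - 7)*5 = -7 + (1/(4 + 0) - 7)*5 = -7 + (1/4 - 7)*5 = -7 - 27/4*5 = -7 - 135/4 = -163/4 ≈ -40.750)
1/((W(1) - 56)*E - 299416) = 1/((-7 - 56)*(-163/4) - 299416) = 1/(-63*(-163/4) - 299416) = 1/(10269/4 - 299416) = 1/(-1187395/4) = -4/1187395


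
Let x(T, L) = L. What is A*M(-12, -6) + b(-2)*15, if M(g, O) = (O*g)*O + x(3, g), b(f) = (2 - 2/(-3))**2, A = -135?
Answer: 180140/3 ≈ 60047.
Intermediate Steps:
b(f) = 64/9 (b(f) = (2 - 2*(-1/3))**2 = (2 + 2/3)**2 = (8/3)**2 = 64/9)
M(g, O) = g + g*O**2 (M(g, O) = (O*g)*O + g = g*O**2 + g = g + g*O**2)
A*M(-12, -6) + b(-2)*15 = -(-1620)*(1 + (-6)**2) + (64/9)*15 = -(-1620)*(1 + 36) + 320/3 = -(-1620)*37 + 320/3 = -135*(-444) + 320/3 = 59940 + 320/3 = 180140/3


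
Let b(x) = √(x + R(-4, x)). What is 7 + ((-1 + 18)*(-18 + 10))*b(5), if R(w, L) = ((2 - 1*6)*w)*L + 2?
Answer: 7 - 136*√87 ≈ -1261.5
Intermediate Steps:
R(w, L) = 2 - 4*L*w (R(w, L) = ((2 - 6)*w)*L + 2 = (-4*w)*L + 2 = -4*L*w + 2 = 2 - 4*L*w)
b(x) = √(2 + 17*x) (b(x) = √(x + (2 - 4*x*(-4))) = √(x + (2 + 16*x)) = √(2 + 17*x))
7 + ((-1 + 18)*(-18 + 10))*b(5) = 7 + ((-1 + 18)*(-18 + 10))*√(2 + 17*5) = 7 + (17*(-8))*√(2 + 85) = 7 - 136*√87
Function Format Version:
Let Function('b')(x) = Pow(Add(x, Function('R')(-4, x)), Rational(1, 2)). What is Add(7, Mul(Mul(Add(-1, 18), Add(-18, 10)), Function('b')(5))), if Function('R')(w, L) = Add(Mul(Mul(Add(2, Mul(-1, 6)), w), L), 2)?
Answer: Add(7, Mul(-136, Pow(87, Rational(1, 2)))) ≈ -1261.5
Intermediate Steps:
Function('R')(w, L) = Add(2, Mul(-4, L, w)) (Function('R')(w, L) = Add(Mul(Mul(Add(2, -6), w), L), 2) = Add(Mul(Mul(-4, w), L), 2) = Add(Mul(-4, L, w), 2) = Add(2, Mul(-4, L, w)))
Function('b')(x) = Pow(Add(2, Mul(17, x)), Rational(1, 2)) (Function('b')(x) = Pow(Add(x, Add(2, Mul(-4, x, -4))), Rational(1, 2)) = Pow(Add(x, Add(2, Mul(16, x))), Rational(1, 2)) = Pow(Add(2, Mul(17, x)), Rational(1, 2)))
Add(7, Mul(Mul(Add(-1, 18), Add(-18, 10)), Function('b')(5))) = Add(7, Mul(Mul(Add(-1, 18), Add(-18, 10)), Pow(Add(2, Mul(17, 5)), Rational(1, 2)))) = Add(7, Mul(Mul(17, -8), Pow(Add(2, 85), Rational(1, 2)))) = Add(7, Mul(-136, Pow(87, Rational(1, 2))))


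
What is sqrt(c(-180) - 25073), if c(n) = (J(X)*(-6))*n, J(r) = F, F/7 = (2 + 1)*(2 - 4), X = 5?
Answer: I*sqrt(70433) ≈ 265.39*I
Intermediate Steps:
F = -42 (F = 7*((2 + 1)*(2 - 4)) = 7*(3*(-2)) = 7*(-6) = -42)
J(r) = -42
c(n) = 252*n (c(n) = (-42*(-6))*n = 252*n)
sqrt(c(-180) - 25073) = sqrt(252*(-180) - 25073) = sqrt(-45360 - 25073) = sqrt(-70433) = I*sqrt(70433)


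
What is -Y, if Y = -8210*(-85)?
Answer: -697850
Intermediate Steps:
Y = 697850
-Y = -1*697850 = -697850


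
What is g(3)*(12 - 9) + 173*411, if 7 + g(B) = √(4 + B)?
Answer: 71082 + 3*√7 ≈ 71090.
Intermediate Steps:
g(B) = -7 + √(4 + B)
g(3)*(12 - 9) + 173*411 = (-7 + √(4 + 3))*(12 - 9) + 173*411 = (-7 + √7)*3 + 71103 = (-21 + 3*√7) + 71103 = 71082 + 3*√7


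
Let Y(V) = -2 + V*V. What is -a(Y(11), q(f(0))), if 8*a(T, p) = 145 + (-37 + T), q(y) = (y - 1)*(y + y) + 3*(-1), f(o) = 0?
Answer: -227/8 ≈ -28.375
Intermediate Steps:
Y(V) = -2 + V²
q(y) = -3 + 2*y*(-1 + y) (q(y) = (-1 + y)*(2*y) - 3 = 2*y*(-1 + y) - 3 = -3 + 2*y*(-1 + y))
a(T, p) = 27/2 + T/8 (a(T, p) = (145 + (-37 + T))/8 = (108 + T)/8 = 27/2 + T/8)
-a(Y(11), q(f(0))) = -(27/2 + (-2 + 11²)/8) = -(27/2 + (-2 + 121)/8) = -(27/2 + (⅛)*119) = -(27/2 + 119/8) = -1*227/8 = -227/8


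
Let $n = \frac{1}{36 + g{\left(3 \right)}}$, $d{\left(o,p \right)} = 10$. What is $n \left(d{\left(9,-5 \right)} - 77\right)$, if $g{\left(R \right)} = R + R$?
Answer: $- \frac{67}{42} \approx -1.5952$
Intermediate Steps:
$g{\left(R \right)} = 2 R$
$n = \frac{1}{42}$ ($n = \frac{1}{36 + 2 \cdot 3} = \frac{1}{36 + 6} = \frac{1}{42} \approx 0.02381$)
$n \left(d{\left(9,-5 \right)} - 77\right) = \frac{10 - 77}{42} = \frac{1}{42} \left(-67\right) = - \frac{67}{42}$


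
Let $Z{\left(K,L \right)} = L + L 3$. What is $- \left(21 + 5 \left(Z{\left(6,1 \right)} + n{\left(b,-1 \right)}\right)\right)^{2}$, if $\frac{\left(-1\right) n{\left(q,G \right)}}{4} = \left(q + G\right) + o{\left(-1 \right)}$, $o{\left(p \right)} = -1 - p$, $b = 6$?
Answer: $-3481$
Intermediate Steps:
$n{\left(q,G \right)} = - 4 G - 4 q$ ($n{\left(q,G \right)} = - 4 \left(\left(q + G\right) - 0\right) = - 4 \left(\left(G + q\right) + \left(-1 + 1\right)\right) = - 4 \left(\left(G + q\right) + 0\right) = - 4 \left(G + q\right) = - 4 G - 4 q$)
$Z{\left(K,L \right)} = 4 L$ ($Z{\left(K,L \right)} = L + 3 L = 4 L$)
$- \left(21 + 5 \left(Z{\left(6,1 \right)} + n{\left(b,-1 \right)}\right)\right)^{2} = - \left(21 + 5 \left(4 \cdot 1 - 20\right)\right)^{2} = - \left(21 + 5 \left(4 + \left(4 - 24\right)\right)\right)^{2} = - \left(21 + 5 \left(4 - 20\right)\right)^{2} = - \left(21 + 5 \left(-16\right)\right)^{2} = - \left(21 - 80\right)^{2} = - \left(-59\right)^{2} = \left(-1\right) 3481 = -3481$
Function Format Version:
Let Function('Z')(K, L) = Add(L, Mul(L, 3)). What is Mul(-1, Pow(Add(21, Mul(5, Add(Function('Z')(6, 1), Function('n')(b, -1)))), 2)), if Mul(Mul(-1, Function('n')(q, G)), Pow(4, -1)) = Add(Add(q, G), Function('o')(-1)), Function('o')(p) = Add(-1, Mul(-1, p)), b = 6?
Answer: -3481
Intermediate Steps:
Function('n')(q, G) = Add(Mul(-4, G), Mul(-4, q)) (Function('n')(q, G) = Mul(-4, Add(Add(q, G), Add(-1, Mul(-1, -1)))) = Mul(-4, Add(Add(G, q), Add(-1, 1))) = Mul(-4, Add(Add(G, q), 0)) = Mul(-4, Add(G, q)) = Add(Mul(-4, G), Mul(-4, q)))
Function('Z')(K, L) = Mul(4, L) (Function('Z')(K, L) = Add(L, Mul(3, L)) = Mul(4, L))
Mul(-1, Pow(Add(21, Mul(5, Add(Function('Z')(6, 1), Function('n')(b, -1)))), 2)) = Mul(-1, Pow(Add(21, Mul(5, Add(Mul(4, 1), Add(Mul(-4, -1), Mul(-4, 6))))), 2)) = Mul(-1, Pow(Add(21, Mul(5, Add(4, Add(4, -24)))), 2)) = Mul(-1, Pow(Add(21, Mul(5, Add(4, -20))), 2)) = Mul(-1, Pow(Add(21, Mul(5, -16)), 2)) = Mul(-1, Pow(Add(21, -80), 2)) = Mul(-1, Pow(-59, 2)) = Mul(-1, 3481) = -3481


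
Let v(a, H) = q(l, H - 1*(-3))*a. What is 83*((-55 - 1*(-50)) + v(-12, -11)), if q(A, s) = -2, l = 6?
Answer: 1577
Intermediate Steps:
v(a, H) = -2*a
83*((-55 - 1*(-50)) + v(-12, -11)) = 83*((-55 - 1*(-50)) - 2*(-12)) = 83*((-55 + 50) + 24) = 83*(-5 + 24) = 83*19 = 1577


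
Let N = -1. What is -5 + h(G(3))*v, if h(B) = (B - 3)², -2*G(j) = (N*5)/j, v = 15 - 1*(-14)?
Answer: 4721/36 ≈ 131.14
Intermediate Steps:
v = 29 (v = 15 + 14 = 29)
G(j) = 5/(2*j) (G(j) = -(-1*5)/(2*j) = -(-5)/(2*j) = 5/(2*j))
h(B) = (-3 + B)²
-5 + h(G(3))*v = -5 + (-3 + (5/2)/3)²*29 = -5 + (-3 + (5/2)*(⅓))²*29 = -5 + (-3 + ⅚)²*29 = -5 + (-13/6)²*29 = -5 + (169/36)*29 = -5 + 4901/36 = 4721/36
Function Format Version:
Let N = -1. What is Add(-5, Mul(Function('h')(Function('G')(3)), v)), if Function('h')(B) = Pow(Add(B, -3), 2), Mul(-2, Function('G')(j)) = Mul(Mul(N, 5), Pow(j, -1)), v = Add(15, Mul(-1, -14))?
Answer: Rational(4721, 36) ≈ 131.14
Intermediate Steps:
v = 29 (v = Add(15, 14) = 29)
Function('G')(j) = Mul(Rational(5, 2), Pow(j, -1)) (Function('G')(j) = Mul(Rational(-1, 2), Mul(Mul(-1, 5), Pow(j, -1))) = Mul(Rational(-1, 2), Mul(-5, Pow(j, -1))) = Mul(Rational(5, 2), Pow(j, -1)))
Function('h')(B) = Pow(Add(-3, B), 2)
Add(-5, Mul(Function('h')(Function('G')(3)), v)) = Add(-5, Mul(Pow(Add(-3, Mul(Rational(5, 2), Pow(3, -1))), 2), 29)) = Add(-5, Mul(Pow(Add(-3, Mul(Rational(5, 2), Rational(1, 3))), 2), 29)) = Add(-5, Mul(Pow(Add(-3, Rational(5, 6)), 2), 29)) = Add(-5, Mul(Pow(Rational(-13, 6), 2), 29)) = Add(-5, Mul(Rational(169, 36), 29)) = Add(-5, Rational(4901, 36)) = Rational(4721, 36)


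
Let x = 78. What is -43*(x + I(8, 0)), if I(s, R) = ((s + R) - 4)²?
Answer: -4042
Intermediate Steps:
I(s, R) = (-4 + R + s)² (I(s, R) = ((R + s) - 4)² = (-4 + R + s)²)
-43*(x + I(8, 0)) = -43*(78 + (-4 + 0 + 8)²) = -43*(78 + 4²) = -43*(78 + 16) = -43*94 = -4042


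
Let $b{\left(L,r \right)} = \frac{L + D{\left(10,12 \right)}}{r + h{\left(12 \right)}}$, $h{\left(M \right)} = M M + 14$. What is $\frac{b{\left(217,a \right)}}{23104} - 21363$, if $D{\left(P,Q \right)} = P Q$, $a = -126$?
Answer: $- \frac{15794263727}{739328} \approx -21363.0$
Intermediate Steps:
$h{\left(M \right)} = 14 + M^{2}$ ($h{\left(M \right)} = M^{2} + 14 = 14 + M^{2}$)
$b{\left(L,r \right)} = \frac{120 + L}{158 + r}$ ($b{\left(L,r \right)} = \frac{L + 10 \cdot 12}{r + \left(14 + 12^{2}\right)} = \frac{L + 120}{r + \left(14 + 144\right)} = \frac{120 + L}{r + 158} = \frac{120 + L}{158 + r}$)
$\frac{b{\left(217,a \right)}}{23104} - 21363 = \frac{\frac{1}{158 - 126} \left(120 + 217\right)}{23104} - 21363 = \frac{1}{32} \cdot 337 \cdot \frac{1}{23104} - 21363 = \frac{337}{32} \cdot \frac{1}{23104} - 21363 = \frac{337}{739328} - 21363 = - \frac{15794263727}{739328}$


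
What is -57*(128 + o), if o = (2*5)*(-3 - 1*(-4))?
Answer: -7866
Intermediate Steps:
o = 10 (o = 10*(-3 + 4) = 10*1 = 10)
-57*(128 + o) = -57*(128 + 10) = -57*138 = -7866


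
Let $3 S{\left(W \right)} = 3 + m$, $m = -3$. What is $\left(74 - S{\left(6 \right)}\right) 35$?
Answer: $2590$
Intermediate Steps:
$S{\left(W \right)} = 0$ ($S{\left(W \right)} = \frac{3 - 3}{3} = \frac{1}{3} \cdot 0 = 0$)
$\left(74 - S{\left(6 \right)}\right) 35 = \left(74 - 0\right) 35 = \left(74 + 0\right) 35 = 74 \cdot 35 = 2590$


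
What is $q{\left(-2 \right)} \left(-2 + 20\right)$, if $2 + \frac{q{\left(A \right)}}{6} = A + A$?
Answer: $-648$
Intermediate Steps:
$q{\left(A \right)} = -12 + 12 A$ ($q{\left(A \right)} = -12 + 6 \left(A + A\right) = -12 + 6 \cdot 2 A = -12 + 12 A$)
$q{\left(-2 \right)} \left(-2 + 20\right) = \left(-12 + 12 \left(-2\right)\right) \left(-2 + 20\right) = \left(-12 - 24\right) 18 = \left(-36\right) 18 = -648$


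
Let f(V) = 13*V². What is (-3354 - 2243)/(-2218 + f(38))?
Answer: -5597/16554 ≈ -0.33811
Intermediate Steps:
(-3354 - 2243)/(-2218 + f(38)) = (-3354 - 2243)/(-2218 + 13*38²) = -5597/(-2218 + 13*1444) = -5597/(-2218 + 18772) = -5597/16554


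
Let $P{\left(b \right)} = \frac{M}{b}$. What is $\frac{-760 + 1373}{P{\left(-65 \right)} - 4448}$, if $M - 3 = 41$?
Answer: $- \frac{39845}{289164} \approx -0.13779$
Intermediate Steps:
$M = 44$ ($M = 3 + 41 = 44$)
$P{\left(b \right)} = \frac{44}{b}$
$\frac{-760 + 1373}{P{\left(-65 \right)} - 4448} = \frac{-760 + 1373}{\frac{44}{-65} - 4448} = \frac{613}{44 \left(- \frac{1}{65}\right) - 4448} = \frac{613}{- \frac{44}{65} - 4448} = \frac{613}{- \frac{289164}{65}} = 613 \left(- \frac{65}{289164}\right) = - \frac{39845}{289164}$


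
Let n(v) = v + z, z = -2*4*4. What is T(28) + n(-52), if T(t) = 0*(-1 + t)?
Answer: -84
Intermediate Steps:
T(t) = 0
z = -32 (z = -8*4 = -32)
n(v) = -32 + v (n(v) = v - 32 = -32 + v)
T(28) + n(-52) = 0 + (-32 - 52) = 0 - 84 = -84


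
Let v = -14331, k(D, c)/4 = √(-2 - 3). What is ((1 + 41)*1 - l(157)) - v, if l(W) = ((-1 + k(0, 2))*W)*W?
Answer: 39022 - 98596*I*√5 ≈ 39022.0 - 2.2047e+5*I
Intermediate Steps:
k(D, c) = 4*I*√5 (k(D, c) = 4*√(-2 - 3) = 4*√(-5) = 4*(I*√5) = 4*I*√5)
l(W) = W²*(-1 + 4*I*√5) (l(W) = ((-1 + 4*I*√5)*W)*W = (W*(-1 + 4*I*√5))*W = W²*(-1 + 4*I*√5))
((1 + 41)*1 - l(157)) - v = ((1 + 41)*1 - 157²*(-1 + 4*I*√5)) - 1*(-14331) = (42*1 - 24649*(-1 + 4*I*√5)) + 14331 = (42 - (-24649 + 98596*I*√5)) + 14331 = (42 + (24649 - 98596*I*√5)) + 14331 = (24691 - 98596*I*√5) + 14331 = 39022 - 98596*I*√5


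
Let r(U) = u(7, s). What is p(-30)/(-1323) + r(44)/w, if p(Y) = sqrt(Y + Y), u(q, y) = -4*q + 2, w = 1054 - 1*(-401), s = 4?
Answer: -26/1455 - 2*I*sqrt(15)/1323 ≈ -0.017869 - 0.0058549*I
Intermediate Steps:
w = 1455 (w = 1054 + 401 = 1455)
u(q, y) = 2 - 4*q
p(Y) = sqrt(2)*sqrt(Y) (p(Y) = sqrt(2*Y) = sqrt(2)*sqrt(Y))
r(U) = -26 (r(U) = 2 - 4*7 = 2 - 28 = -26)
p(-30)/(-1323) + r(44)/w = (sqrt(2)*sqrt(-30))/(-1323) - 26/1455 = (sqrt(2)*(I*sqrt(30)))*(-1/1323) - 26*1/1455 = (2*I*sqrt(15))*(-1/1323) - 26/1455 = -2*I*sqrt(15)/1323 - 26/1455 = -26/1455 - 2*I*sqrt(15)/1323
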